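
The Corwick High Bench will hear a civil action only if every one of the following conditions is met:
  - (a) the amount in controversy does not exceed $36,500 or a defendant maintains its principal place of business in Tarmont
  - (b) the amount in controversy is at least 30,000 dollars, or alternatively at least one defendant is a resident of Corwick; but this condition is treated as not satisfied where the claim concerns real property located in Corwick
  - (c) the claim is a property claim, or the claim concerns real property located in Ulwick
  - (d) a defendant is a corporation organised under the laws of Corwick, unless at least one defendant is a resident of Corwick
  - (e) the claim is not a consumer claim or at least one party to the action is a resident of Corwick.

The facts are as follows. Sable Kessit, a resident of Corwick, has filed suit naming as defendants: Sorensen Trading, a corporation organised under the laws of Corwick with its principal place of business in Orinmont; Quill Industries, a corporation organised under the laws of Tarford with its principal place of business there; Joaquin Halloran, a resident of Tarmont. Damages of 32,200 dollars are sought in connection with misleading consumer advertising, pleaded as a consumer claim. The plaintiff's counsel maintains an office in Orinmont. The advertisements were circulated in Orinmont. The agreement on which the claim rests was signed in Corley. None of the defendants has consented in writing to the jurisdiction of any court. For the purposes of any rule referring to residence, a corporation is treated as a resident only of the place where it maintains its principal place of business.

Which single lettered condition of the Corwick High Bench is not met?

(c)

The Corwick High Bench:
  (a) The amount in controversy is $32,200, within the 36,500 dollars ceiling, which satisfies one of the alternatives. Condition met.
  (b) The amount in controversy is $32,200, which meets the USD 30,000 floor, so this disjunct is met. The exception is not triggered, since the claim does not concern real property. Condition met.
  (c) The claim is a consumer claim, not a property claim; the claim does not concern real property — every alternative fails. Not met.
  (d) Sorensen Trading is organised under the laws of Corwick. Met.
  (e) Sable Kessit resides in Corwick, so this disjunct is met. Condition met.
Only condition (c) fails.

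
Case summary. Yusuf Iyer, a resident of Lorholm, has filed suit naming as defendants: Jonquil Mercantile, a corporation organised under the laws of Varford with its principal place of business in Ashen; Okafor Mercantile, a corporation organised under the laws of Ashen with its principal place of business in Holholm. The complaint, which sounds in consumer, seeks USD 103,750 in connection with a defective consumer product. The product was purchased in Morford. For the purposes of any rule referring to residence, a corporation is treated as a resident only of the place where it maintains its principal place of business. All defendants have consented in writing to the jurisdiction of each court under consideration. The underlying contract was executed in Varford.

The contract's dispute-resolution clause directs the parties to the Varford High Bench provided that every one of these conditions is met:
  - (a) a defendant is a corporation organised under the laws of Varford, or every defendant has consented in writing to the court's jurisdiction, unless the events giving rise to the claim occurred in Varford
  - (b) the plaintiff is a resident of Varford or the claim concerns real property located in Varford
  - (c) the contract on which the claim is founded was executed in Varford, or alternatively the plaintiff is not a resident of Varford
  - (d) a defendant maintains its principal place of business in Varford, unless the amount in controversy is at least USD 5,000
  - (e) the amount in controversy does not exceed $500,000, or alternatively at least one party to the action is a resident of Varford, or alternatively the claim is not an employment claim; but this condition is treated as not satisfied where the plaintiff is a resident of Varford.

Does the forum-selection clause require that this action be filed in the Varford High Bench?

No

The Varford High Bench:
  (a) Jonquil Mercantile is organised under the laws of Varford, so this disjunct is met. Met.
  (b) The plaintiff resides in Lorholm, not Varford; the claim does not concern real property — no alternative holds. Fails.
  (c) The contract was executed in Varford — that alternative is enough. Satisfied.
  (d) The corporate defendant(s) have their principal place of business in Ashen, Holholm, not Varford. The proviso rescues it, though: the amount in controversy is $103,750, which meets the 5,000 dollars floor. Condition met.
  (e) The amount in controversy is USD 103,750, within the $500,000 ceiling — that alternative is enough. And the carve-out is inapplicable — the plaintiff resides in Lorholm, not Varford. Satisfied.
  → The clause does not apply.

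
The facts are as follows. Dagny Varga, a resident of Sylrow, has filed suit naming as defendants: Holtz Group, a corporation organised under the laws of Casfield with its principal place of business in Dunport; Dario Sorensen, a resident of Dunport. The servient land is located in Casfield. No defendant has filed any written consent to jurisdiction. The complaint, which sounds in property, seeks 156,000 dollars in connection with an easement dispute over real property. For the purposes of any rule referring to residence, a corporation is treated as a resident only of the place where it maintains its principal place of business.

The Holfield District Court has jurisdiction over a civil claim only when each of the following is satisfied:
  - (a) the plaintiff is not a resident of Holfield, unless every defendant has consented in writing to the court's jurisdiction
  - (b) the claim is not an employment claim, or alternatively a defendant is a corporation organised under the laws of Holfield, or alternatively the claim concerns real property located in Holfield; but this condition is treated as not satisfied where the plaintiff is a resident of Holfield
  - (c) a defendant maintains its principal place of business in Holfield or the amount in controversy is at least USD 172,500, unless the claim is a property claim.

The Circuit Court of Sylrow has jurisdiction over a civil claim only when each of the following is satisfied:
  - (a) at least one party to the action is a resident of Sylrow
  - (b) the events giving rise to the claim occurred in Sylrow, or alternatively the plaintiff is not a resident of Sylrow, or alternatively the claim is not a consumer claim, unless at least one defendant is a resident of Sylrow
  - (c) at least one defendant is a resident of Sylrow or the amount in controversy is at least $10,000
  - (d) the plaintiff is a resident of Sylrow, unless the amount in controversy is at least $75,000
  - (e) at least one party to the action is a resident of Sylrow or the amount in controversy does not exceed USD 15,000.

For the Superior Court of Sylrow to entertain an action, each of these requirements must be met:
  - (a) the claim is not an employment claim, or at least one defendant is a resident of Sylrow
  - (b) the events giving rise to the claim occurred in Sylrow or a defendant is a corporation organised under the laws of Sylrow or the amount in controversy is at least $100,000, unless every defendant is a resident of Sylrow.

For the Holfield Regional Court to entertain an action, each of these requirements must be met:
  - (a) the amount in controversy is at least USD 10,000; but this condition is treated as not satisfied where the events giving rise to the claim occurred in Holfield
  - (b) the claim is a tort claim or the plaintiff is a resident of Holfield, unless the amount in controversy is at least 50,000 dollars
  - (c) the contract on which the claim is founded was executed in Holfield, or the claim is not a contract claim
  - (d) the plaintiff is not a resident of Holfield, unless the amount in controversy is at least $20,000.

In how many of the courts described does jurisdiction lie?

4

The Holfield District Court:
  (a) The plaintiff resides in Sylrow, which is not Holfield. Condition met.
  (b) The claim is a property claim, not an employment claim, so one alternative holds. And the carve-out is inapplicable — the plaintiff resides in Sylrow, not Holfield. Met.
  (c) The corporate defendant(s) have their principal place of business in Dunport, not Holfield; the amount in controversy is USD 156,000, below the USD 172,500 floor — every alternative fails. The proviso rescues it, though: the claim is a property claim. Satisfied.
  → The court has jurisdiction.
The Circuit Court of Sylrow:
  (a) Dagny Varga resides in Sylrow. Condition met.
  (b) The claim is a property claim, not a consumer claim — that alternative is enough. Met.
  (c) The amount in controversy is $156,000, which meets the USD 10,000 floor, so this disjunct is met. Met.
  (d) The plaintiff resides in Sylrow. Met.
  (e) Dagny Varga resides in Sylrow, so one alternative holds. Condition met.
  → The court has jurisdiction.
The Superior Court of Sylrow:
  (a) The claim is a property claim, not an employment claim — that alternative is enough. Met.
  (b) The amount in controversy is 156,000 dollars, which meets the $100,000 floor, so this disjunct is met. Condition met.
  → All conditions met; jurisdiction exists.
The Holfield Regional Court:
  (a) The amount in controversy is USD 156,000, which meets the 10,000 dollars floor. And the carve-out is inapplicable — the operative events occurred in Casfield, not Holfield. Satisfied.
  (b) The claim is a property claim, not a tort claim; the plaintiff resides in Sylrow, not Holfield — no alternative holds. But the amount in controversy is USD 156,000, which meets the USD 50,000 floor, and the 'unless' clause therefore excuses the requirement. Met.
  (c) The claim is a property claim, not a contract claim, which satisfies one of the alternatives. Satisfied.
  (d) The plaintiff resides in Sylrow, which is not Holfield. Satisfied.
  → Jurisdiction lies.
Courts with jurisdiction: the Holfield District Court, the Circuit Court of Sylrow, the Superior Court of Sylrow, the Holfield Regional Court — 4 in total.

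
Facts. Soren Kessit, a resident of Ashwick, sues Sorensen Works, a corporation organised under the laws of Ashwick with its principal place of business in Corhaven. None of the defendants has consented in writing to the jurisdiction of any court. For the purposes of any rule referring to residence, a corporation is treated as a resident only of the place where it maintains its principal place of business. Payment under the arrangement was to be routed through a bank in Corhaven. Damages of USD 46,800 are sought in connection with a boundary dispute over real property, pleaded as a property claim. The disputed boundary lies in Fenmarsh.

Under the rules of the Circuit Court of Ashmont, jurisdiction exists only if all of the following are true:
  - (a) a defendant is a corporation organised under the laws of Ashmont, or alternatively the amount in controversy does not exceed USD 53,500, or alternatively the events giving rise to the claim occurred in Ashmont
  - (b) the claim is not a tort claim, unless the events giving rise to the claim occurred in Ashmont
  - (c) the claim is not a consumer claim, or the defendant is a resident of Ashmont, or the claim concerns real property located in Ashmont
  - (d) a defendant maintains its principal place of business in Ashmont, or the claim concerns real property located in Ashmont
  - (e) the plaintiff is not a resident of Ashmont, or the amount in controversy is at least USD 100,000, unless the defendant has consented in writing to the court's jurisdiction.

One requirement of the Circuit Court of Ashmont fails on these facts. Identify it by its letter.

(d)

The Circuit Court of Ashmont:
  (a) The amount in controversy is $46,800, within the USD 53,500 ceiling — that alternative is enough. Condition met.
  (b) The claim is a property claim, not a tort claim. Met.
  (c) The claim is a property claim, not a consumer claim, which satisfies one of the alternatives. Condition met.
  (d) The corporate defendant(s) have their principal place of business in Corhaven, not Ashmont; the property lies in Fenmarsh, not Ashmont — every alternative fails. Not met.
  (e) The plaintiff resides in Ashwick, which is not Ashmont, which satisfies one of the alternatives. Condition met.
Only condition (d) fails.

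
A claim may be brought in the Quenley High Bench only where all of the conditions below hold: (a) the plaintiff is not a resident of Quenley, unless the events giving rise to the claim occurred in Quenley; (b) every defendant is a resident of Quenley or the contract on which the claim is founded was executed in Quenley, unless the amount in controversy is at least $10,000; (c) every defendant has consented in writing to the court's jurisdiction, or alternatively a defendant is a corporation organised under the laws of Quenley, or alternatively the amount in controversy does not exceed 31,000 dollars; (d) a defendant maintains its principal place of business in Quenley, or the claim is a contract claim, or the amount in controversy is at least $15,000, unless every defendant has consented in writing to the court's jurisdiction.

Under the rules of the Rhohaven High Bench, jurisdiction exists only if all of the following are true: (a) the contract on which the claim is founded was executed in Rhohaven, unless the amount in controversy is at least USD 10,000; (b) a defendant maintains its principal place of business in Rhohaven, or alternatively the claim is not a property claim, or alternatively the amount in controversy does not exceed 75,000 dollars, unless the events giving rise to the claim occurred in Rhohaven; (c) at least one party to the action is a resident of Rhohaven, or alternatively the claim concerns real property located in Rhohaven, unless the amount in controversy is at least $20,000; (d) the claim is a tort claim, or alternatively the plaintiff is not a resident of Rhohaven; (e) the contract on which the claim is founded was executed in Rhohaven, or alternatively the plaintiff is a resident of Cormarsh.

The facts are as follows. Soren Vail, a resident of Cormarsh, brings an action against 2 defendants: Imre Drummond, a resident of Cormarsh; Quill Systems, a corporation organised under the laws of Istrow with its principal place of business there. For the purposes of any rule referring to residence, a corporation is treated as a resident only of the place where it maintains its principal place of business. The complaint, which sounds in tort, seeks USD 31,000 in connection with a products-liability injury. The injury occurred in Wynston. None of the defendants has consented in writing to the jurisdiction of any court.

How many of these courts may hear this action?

The Quenley High Bench:
  (a) The plaintiff resides in Cormarsh, which is not Quenley. Condition met.
  (b) The defendants reside as follows — Imre Drummond in Cormarsh, Quill Systems in Istrow — not all in Quenley; no contract (and hence no place of execution) is alleged — none of the alternatives is met. However, the amount in controversy is $31,000, which meets the 10,000 dollars floor, so the 'unless' proviso supplies this condition. Met.
  (c) The amount in controversy is $31,000, within the USD 31,000 ceiling, so this disjunct is met. Met.
  (d) The amount in controversy is 31,000 dollars, which meets the 15,000 dollars floor, so this disjunct is met. Met.
  → The court has jurisdiction.
The Rhohaven High Bench:
  (a) No contract (and hence no place of execution) is alleged. The proviso rescues it, though: the amount in controversy is $31,000, which meets the 10,000 dollars floor. Met.
  (b) The claim is a tort claim, not a property claim, which satisfies one of the alternatives. Condition met.
  (c) No party resides in Rhohaven; the claim does not concern real property — no alternative holds. But the amount in controversy is $31,000, which meets the 20,000 dollars floor, and the 'unless' clause therefore excuses the requirement. Satisfied.
  (d) The claim is a tort claim, so one alternative holds. Satisfied.
  (e) The plaintiff resides in Cormarsh, which satisfies one of the alternatives. Condition met.
  → All conditions met; jurisdiction exists.
Courts with jurisdiction: the Quenley High Bench, the Rhohaven High Bench — 2 in total.

2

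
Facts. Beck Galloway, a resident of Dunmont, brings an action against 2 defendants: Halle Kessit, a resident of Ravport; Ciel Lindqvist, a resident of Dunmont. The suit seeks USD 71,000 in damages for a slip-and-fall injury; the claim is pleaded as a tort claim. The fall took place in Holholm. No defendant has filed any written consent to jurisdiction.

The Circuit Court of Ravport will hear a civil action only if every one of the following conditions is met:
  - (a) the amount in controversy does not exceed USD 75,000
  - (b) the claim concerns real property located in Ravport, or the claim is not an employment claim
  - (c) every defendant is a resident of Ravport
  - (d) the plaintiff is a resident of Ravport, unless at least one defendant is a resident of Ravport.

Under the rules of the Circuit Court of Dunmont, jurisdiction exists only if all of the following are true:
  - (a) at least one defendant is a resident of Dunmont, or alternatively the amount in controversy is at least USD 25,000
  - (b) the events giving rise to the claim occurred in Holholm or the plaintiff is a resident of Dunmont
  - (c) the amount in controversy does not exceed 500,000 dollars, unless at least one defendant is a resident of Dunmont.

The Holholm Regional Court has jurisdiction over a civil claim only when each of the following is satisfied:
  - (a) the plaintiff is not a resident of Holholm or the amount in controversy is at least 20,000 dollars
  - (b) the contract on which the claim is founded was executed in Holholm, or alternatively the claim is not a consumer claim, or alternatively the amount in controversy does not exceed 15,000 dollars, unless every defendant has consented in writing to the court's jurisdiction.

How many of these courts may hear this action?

The Circuit Court of Ravport:
  (a) The amount in controversy is USD 71,000, within the $75,000 ceiling. Met.
  (b) The claim is a tort claim, not an employment claim, which satisfies one of the alternatives. Met.
  (c) The defendants reside as follows — Halle Kessit in Ravport, Ciel Lindqvist in Dunmont — not all in Ravport. Not satisfied.
  (d) The plaintiff resides in Dunmont, not Ravport. However, Halle Kessit resides in Ravport, so the 'unless' proviso supplies this condition. Condition met.
  → At least one condition fails; no jurisdiction.
The Circuit Court of Dunmont:
  (a) Ciel Lindqvist resides in Dunmont, so this disjunct is met. Met.
  (b) The operative events occurred in Holholm, so one alternative holds. Met.
  (c) The amount in controversy is USD 71,000, within the 500,000 dollars ceiling. Condition met.
  → The court has jurisdiction.
The Holholm Regional Court:
  (a) The plaintiff resides in Dunmont, which is not Holholm, which satisfies one of the alternatives. Satisfied.
  (b) The claim is a tort claim, not a consumer claim, which satisfies one of the alternatives. Condition met.
  → The court has jurisdiction.
Courts with jurisdiction: the Circuit Court of Dunmont, the Holholm Regional Court — 2 in total.

2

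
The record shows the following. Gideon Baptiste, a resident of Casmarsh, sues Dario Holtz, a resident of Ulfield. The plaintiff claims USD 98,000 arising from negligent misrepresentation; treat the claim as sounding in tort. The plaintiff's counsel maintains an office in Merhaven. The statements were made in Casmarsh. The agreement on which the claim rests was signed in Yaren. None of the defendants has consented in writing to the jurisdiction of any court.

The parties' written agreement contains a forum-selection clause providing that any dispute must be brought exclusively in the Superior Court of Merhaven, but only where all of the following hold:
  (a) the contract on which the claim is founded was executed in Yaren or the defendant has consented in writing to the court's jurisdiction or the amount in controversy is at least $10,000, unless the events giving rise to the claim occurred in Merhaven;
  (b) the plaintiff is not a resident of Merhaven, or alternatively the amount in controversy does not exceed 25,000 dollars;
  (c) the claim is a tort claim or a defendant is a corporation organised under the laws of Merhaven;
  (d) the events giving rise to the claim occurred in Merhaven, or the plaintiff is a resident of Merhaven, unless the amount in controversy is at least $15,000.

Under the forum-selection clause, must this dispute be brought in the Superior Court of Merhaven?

The Superior Court of Merhaven:
  (a) The contract was executed in Yaren, which satisfies one of the alternatives. Satisfied.
  (b) The plaintiff resides in Casmarsh, which is not Merhaven — that alternative is enough. Condition met.
  (c) The claim is a tort claim, so this disjunct is met. Met.
  (d) The operative events occurred in Casmarsh, not Merhaven; the plaintiff resides in Casmarsh, not Merhaven — every alternative fails. The proviso rescues it, though: the amount in controversy is $98,000, which meets the $15,000 floor. Met.
  → The clause applies.

Yes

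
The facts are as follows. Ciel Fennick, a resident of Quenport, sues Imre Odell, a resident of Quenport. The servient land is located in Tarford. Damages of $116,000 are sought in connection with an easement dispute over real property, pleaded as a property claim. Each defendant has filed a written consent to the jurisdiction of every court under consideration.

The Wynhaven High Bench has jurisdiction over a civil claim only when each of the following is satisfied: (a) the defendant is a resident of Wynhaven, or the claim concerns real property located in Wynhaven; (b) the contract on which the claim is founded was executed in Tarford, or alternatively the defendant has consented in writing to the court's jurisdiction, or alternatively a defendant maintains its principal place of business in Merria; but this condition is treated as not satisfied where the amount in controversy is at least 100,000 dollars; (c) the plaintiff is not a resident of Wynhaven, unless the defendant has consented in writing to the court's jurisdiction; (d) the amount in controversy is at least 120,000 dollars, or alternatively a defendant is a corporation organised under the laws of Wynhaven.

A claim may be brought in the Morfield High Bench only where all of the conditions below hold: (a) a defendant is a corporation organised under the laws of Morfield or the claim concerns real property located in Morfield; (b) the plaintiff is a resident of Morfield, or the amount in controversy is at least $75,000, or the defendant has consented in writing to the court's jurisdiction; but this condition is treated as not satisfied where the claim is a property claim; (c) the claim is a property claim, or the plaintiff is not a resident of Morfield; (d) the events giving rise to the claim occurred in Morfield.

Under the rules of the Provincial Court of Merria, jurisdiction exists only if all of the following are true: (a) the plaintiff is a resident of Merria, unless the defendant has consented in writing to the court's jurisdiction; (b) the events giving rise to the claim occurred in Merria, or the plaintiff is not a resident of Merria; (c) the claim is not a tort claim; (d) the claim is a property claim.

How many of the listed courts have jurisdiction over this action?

The Wynhaven High Bench:
  (a) The defendant resides in Quenport, not Wynhaven; the property lies in Tarford, not Wynhaven — no alternative holds. Condition not met.
  (b) Every defendant has filed written consent — that alternative is enough. However, the amount in controversy is 116,000 dollars, which meets the 100,000 dollars floor, which falls within the stated exception and so defeats the condition. Not met.
  (c) The plaintiff resides in Quenport, which is not Wynhaven. Satisfied.
  (d) The amount in controversy is USD 116,000, below the $120,000 floor; no defendant is a corporation — no alternative holds. Fails.
  → Not every requirement is met — no jurisdiction.
The Morfield High Bench:
  (a) No defendant is a corporation; the property lies in Tarford, not Morfield — none of the alternatives is met. Not met.
  (b) The amount in controversy is $116,000, which meets the 75,000 dollars floor — that alternative is enough. But the carve-out bites: the claim is a property claim. Not met.
  (c) The claim is a property claim, so this disjunct is met. Satisfied.
  (d) The operative events occurred in Tarford, not Morfield. Condition not met.
  → Not every requirement is met — no jurisdiction.
The Provincial Court of Merria:
  (a) The plaintiff resides in Quenport, not Merria. However, every defendant has filed written consent, so the 'unless' proviso supplies this condition. Condition met.
  (b) The plaintiff resides in Quenport, which is not Merria — that alternative is enough. Condition met.
  (c) The claim is a property claim, not a tort claim. Condition met.
  (d) The claim is a property claim. Satisfied.
  → The court has jurisdiction.
Courts with jurisdiction: the Provincial Court of Merria — 1 in total.

1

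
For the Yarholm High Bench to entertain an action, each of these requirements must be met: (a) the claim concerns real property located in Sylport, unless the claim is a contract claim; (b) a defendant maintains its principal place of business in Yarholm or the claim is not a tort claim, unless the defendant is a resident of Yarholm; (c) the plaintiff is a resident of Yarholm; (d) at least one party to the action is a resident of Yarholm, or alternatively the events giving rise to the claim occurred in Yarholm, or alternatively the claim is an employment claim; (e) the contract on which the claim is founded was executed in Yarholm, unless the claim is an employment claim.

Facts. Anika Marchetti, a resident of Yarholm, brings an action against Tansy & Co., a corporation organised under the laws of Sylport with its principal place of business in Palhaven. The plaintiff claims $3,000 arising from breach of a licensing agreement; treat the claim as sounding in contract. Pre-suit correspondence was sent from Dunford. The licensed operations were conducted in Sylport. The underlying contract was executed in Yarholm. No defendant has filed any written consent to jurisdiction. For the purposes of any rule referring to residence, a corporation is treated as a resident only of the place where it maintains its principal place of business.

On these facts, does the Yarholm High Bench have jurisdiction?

Yes

The Yarholm High Bench:
  (a) The claim does not concern real property. However, the claim is a contract claim, so the 'unless' proviso supplies this condition. Condition met.
  (b) The claim is a contract claim, not a tort claim — that alternative is enough. Condition met.
  (c) The plaintiff resides in Yarholm. Met.
  (d) Anika Marchetti resides in Yarholm — that alternative is enough. Satisfied.
  (e) The contract was executed in Yarholm. Met.
  → Every requirement is satisfied — jurisdiction.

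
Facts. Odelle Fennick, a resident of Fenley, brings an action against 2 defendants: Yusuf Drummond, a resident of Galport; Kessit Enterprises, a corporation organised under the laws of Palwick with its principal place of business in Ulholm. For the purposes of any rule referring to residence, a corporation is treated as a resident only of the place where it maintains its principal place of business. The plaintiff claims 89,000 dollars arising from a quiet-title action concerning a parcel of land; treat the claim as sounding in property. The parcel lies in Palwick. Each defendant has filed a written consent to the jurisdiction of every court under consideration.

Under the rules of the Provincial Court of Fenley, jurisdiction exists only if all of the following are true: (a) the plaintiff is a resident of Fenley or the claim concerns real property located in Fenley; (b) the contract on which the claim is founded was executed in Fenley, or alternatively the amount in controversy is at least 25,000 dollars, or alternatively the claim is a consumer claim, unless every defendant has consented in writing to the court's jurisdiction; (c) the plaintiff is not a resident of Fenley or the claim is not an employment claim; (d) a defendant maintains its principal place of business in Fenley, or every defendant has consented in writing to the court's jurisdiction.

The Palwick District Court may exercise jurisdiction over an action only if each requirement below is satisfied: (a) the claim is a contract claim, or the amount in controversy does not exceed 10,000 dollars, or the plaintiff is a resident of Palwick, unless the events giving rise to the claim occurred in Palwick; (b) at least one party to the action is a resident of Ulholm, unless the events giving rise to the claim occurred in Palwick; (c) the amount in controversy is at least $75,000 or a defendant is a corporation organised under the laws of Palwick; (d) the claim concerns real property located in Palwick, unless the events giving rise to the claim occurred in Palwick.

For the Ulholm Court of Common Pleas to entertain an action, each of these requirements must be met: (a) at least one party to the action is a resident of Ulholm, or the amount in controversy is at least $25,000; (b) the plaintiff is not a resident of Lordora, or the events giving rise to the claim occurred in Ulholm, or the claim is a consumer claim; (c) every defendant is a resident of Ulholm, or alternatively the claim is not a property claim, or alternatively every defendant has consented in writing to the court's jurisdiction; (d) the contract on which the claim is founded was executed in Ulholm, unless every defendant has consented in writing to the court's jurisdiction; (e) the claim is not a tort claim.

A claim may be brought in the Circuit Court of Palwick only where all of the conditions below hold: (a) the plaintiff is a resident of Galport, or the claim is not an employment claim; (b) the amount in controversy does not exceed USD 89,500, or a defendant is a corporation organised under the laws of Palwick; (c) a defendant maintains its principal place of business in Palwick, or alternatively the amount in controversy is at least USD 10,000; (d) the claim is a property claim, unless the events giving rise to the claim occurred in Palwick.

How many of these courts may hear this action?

4

The Provincial Court of Fenley:
  (a) The plaintiff resides in Fenley, which satisfies one of the alternatives. Condition met.
  (b) The amount in controversy is 89,000 dollars, which meets the $25,000 floor, so this disjunct is met. Satisfied.
  (c) The claim is a property claim, not an employment claim, which satisfies one of the alternatives. Satisfied.
  (d) Every defendant has filed written consent, so one alternative holds. Met.
  → All conditions met; jurisdiction exists.
The Palwick District Court:
  (a) The claim is a property claim, not a contract claim; the amount in controversy is 89,000 dollars, above the USD 10,000 ceiling; the plaintiff resides in Fenley, not Palwick — no alternative holds. However, the operative events occurred in Palwick, so the 'unless' proviso supplies this condition. Met.
  (b) Kessit Enterprises resides in Ulholm. Condition met.
  (c) The amount in controversy is 89,000 dollars, which meets the USD 75,000 floor, so this disjunct is met. Satisfied.
  (d) The property lies in Palwick. Condition met.
  → All conditions met; jurisdiction exists.
The Ulholm Court of Common Pleas:
  (a) Kessit Enterprises resides in Ulholm, which satisfies one of the alternatives. Met.
  (b) The plaintiff resides in Fenley, which is not Lordora — that alternative is enough. Satisfied.
  (c) Every defendant has filed written consent, so this disjunct is met. Met.
  (d) No contract (and hence no place of execution) is alleged. The proviso rescues it, though: every defendant has filed written consent. Condition met.
  (e) The claim is a property claim, not a tort claim. Met.
  → Jurisdiction lies.
The Circuit Court of Palwick:
  (a) The claim is a property claim, not an employment claim, so this disjunct is met. Met.
  (b) The amount in controversy is 89,000 dollars, within the $89,500 ceiling, which satisfies one of the alternatives. Met.
  (c) The amount in controversy is 89,000 dollars, which meets the USD 10,000 floor — that alternative is enough. Satisfied.
  (d) The claim is a property claim. Condition met.
  → Jurisdiction lies.
Courts with jurisdiction: the Provincial Court of Fenley, the Palwick District Court, the Ulholm Court of Common Pleas, the Circuit Court of Palwick — 4 in total.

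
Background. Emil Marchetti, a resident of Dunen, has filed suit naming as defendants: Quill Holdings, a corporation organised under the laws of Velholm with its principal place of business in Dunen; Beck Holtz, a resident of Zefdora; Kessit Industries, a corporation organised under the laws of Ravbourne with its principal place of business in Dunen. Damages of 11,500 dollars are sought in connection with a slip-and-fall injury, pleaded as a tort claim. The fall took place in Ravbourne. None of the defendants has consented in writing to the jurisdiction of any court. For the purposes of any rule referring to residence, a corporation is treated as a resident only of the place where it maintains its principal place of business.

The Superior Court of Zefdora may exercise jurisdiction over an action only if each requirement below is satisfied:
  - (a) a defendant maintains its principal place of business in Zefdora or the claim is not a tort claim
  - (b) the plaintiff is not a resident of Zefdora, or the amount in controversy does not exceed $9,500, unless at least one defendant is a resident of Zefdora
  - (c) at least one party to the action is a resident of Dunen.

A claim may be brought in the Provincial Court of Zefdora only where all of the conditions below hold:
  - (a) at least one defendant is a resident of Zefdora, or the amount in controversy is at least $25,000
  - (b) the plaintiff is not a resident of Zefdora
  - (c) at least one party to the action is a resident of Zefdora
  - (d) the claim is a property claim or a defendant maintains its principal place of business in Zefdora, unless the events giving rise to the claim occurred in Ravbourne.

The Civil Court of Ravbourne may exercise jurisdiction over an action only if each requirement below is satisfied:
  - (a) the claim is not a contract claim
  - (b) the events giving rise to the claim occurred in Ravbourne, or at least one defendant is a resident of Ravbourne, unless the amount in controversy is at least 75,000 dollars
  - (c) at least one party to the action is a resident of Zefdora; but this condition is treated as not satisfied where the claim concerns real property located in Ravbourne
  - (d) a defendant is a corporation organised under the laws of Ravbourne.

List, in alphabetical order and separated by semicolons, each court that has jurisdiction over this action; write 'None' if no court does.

the Civil Court of Ravbourne; the Provincial Court of Zefdora

The Superior Court of Zefdora:
  (a) The corporate defendant(s) have their principal place of business in Dunen, not Zefdora; the claim is a tort claim — every alternative fails. Fails.
  (b) The plaintiff resides in Dunen, which is not Zefdora, so one alternative holds. Condition met.
  (c) Emil Marchetti resides in Dunen. Condition met.
  → Not every requirement is met — no jurisdiction.
The Provincial Court of Zefdora:
  (a) Beck Holtz resides in Zefdora, which satisfies one of the alternatives. Condition met.
  (b) The plaintiff resides in Dunen, which is not Zefdora. Met.
  (c) Beck Holtz resides in Zefdora. Condition met.
  (d) The claim is a tort claim, not a property claim; the corporate defendant(s) have their principal place of business in Dunen, not Zefdora — every alternative fails. But the operative events occurred in Ravbourne, and the 'unless' clause therefore excuses the requirement. Met.
  → The court has jurisdiction.
The Civil Court of Ravbourne:
  (a) The claim is a tort claim, not a contract claim. Satisfied.
  (b) The operative events occurred in Ravbourne — that alternative is enough. Condition met.
  (c) Beck Holtz resides in Zefdora. The carve-out does not apply: the claim does not concern real property. Satisfied.
  (d) Kessit Industries is organised under the laws of Ravbourne. Met.
  → Jurisdiction lies.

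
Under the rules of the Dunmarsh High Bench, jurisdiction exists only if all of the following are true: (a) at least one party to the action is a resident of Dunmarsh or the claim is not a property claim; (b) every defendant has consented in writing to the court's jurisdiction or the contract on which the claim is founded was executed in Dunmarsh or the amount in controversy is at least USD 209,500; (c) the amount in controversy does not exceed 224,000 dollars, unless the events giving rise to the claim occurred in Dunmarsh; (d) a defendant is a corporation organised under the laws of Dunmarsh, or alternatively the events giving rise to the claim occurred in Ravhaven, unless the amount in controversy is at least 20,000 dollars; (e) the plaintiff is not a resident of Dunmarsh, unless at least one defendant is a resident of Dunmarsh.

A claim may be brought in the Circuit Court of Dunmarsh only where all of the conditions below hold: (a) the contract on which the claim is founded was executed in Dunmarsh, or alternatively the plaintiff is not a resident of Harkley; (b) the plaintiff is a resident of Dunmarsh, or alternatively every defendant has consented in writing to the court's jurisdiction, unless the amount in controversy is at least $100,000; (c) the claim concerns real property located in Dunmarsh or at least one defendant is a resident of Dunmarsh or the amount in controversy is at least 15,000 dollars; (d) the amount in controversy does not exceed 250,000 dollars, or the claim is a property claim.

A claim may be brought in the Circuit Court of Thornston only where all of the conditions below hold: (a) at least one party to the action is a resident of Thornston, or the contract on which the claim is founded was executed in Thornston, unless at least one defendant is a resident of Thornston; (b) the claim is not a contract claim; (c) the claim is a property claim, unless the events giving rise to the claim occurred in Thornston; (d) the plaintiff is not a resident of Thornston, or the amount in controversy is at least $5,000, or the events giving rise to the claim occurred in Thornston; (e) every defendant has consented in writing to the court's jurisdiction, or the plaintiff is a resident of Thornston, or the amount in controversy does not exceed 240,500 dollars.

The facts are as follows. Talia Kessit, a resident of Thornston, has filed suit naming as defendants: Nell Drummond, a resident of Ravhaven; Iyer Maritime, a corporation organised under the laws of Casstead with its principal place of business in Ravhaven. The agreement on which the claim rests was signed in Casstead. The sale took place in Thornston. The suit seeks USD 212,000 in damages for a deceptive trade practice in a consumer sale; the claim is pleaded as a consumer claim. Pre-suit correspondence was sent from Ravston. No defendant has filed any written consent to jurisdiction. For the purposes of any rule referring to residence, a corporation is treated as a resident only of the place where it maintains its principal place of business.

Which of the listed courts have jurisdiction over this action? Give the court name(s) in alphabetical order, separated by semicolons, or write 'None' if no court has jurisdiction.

the Circuit Court of Dunmarsh; the Circuit Court of Thornston; the Dunmarsh High Bench

The Dunmarsh High Bench:
  (a) The claim is a consumer claim, not a property claim, so one alternative holds. Satisfied.
  (b) The amount in controversy is 212,000 dollars, which meets the $209,500 floor, so this disjunct is met. Met.
  (c) The amount in controversy is 212,000 dollars, within the 224,000 dollars ceiling. Met.
  (d) The corporate defendant(s) are organised in Casstead, not Dunmarsh; the operative events occurred in Thornston, not Ravhaven — every alternative fails. The proviso rescues it, though: the amount in controversy is USD 212,000, which meets the $20,000 floor. Met.
  (e) The plaintiff resides in Thornston, which is not Dunmarsh. Satisfied.
  → The court has jurisdiction.
The Circuit Court of Dunmarsh:
  (a) The plaintiff resides in Thornston, which is not Harkley, which satisfies one of the alternatives. Condition met.
  (b) The plaintiff resides in Thornston, not Dunmarsh; no such written consent has been filed — none of the alternatives is met. However, the amount in controversy is 212,000 dollars, which meets the $100,000 floor, so the 'unless' proviso supplies this condition. Satisfied.
  (c) The amount in controversy is $212,000, which meets the $15,000 floor, so one alternative holds. Condition met.
  (d) The amount in controversy is $212,000, within the 250,000 dollars ceiling — that alternative is enough. Met.
  → Jurisdiction lies.
The Circuit Court of Thornston:
  (a) Talia Kessit resides in Thornston, so one alternative holds. Met.
  (b) The claim is a consumer claim, not a contract claim. Met.
  (c) The claim is a consumer claim, not a property claim. However, the operative events occurred in Thornston, so the 'unless' proviso supplies this condition. Condition met.
  (d) The amount in controversy is $212,000, which meets the $5,000 floor, so one alternative holds. Condition met.
  (e) The plaintiff resides in Thornston, so one alternative holds. Satisfied.
  → Jurisdiction lies.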